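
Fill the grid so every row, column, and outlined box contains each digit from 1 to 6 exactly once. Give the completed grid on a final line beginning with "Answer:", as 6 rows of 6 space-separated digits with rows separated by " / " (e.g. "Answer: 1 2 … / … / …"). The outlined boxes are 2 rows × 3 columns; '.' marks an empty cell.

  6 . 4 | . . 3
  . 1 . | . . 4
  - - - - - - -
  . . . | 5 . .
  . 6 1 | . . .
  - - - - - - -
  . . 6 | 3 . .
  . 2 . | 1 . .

Step 1. [r4c6∈{2}] nothing but 2 survives at r4c6 ⇒ r4c6=2.
Step 2. [r3c2∈{3,4}] col 2 places 3 nowhere but r3c2 ⇒ r3c2=3.
Step 3. [r5c6∈{5}] r5c6 has the single candidate 5, so r5c6=5.
Step 4. [r1c4∈{2}] only 2 remains possible at r1c4, so r1c4=2.
Step 5. [r5c2∈{4}] only 4 remains possible at r5c2 ⇒ r5c2=4.
Step 6. [r1c2∈{5}] r1c2 is down to just 5 ⇒ r1c2=5.
Step 7. [r4c4∈{4}] only 4 remains possible at r4c4, so r4c4=4.
Step 8. [r3c6∈{1,6}] 1 has one home in col 6: r3c6. So r3c6=1.
Step 9. [r3c5∈{6}] r3c5's peers cover all but 6, so r3c5=6.
Step 10. [r3c3∈{2}] r3c3 is down to just 2 ⇒ r3c3=2.
Step 11. [r6c3∈{3,5}] r6c3 is the only open cell in col 3 admitting 5, so r6c3=5.
Step 12. [r6c1∈{3}] r6c1 is down to just 3. So r6c1=3.
Step 13. [r3c1∈{4}] r3c1's peers cover all but 4, so r3c1=4.
Step 14. [r6c6∈{6}] r6c6's peers cover all but 6. So r6c6=6.
Step 15. [r2c5∈{5}] r2c5 has the single candidate 5. So r2c5=5.
Step 16. [r2c4∈{6}] nothing but 6 survives at r2c4, so r2c4=6.
Step 17. [r2c3∈{3}] nothing but 3 survives at r2c3 ⇒ r2c3=3.
Step 18. [r6c5∈{4}] r6c5's peers cover all but 4. So r6c5=4.
Step 19. [r4c1∈{5}] r4c1's peers cover all but 5. So r4c1=5.
Step 20. [r2c1∈{2}] r2c1 is down to just 2, so r2c1=2.
Step 21. [r1c5∈{1}] r1c5 is down to just 1, so r1c5=1.
Step 22. [r5c5∈{2}] r5c5 is down to just 2 ⇒ r5c5=2.
Step 23. [r5c1∈{1}] only 1 remains possible at r5c1, so r5c1=1.
Step 24. [r4c5∈{3}] r4c5 has the single candidate 3 ⇒ r4c5=3.

Answer: 6 5 4 2 1 3 / 2 1 3 6 5 4 / 4 3 2 5 6 1 / 5 6 1 4 3 2 / 1 4 6 3 2 5 / 3 2 5 1 4 6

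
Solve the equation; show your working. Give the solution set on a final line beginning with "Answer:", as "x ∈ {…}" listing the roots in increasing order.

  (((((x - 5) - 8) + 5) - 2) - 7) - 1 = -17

Step 1. [(((((x - 5) - 8) + 5) - 2) - 7) - 1 = -17] the outer -1 inverts by adding 1 ⇒ sub: ((((x - 5) - 8) + 5) - 2) - 7 = -16.
Step 2. [((((x - 5) - 8) + 5) - 2) - 7 = -16] the outer -7 inverts by adding 7 ⇒ sub: (((x - 5) - 8) + 5) - 2 = -9.
Step 3. [(((x - 5) - 8) + 5) - 2 = -9] add 2: x sits inside (… - 2). So sub: ((x - 5) - 8) + 5 = -7.
Step 4. [((x - 5) - 8) + 5 = -7] the outer +5 inverts by subtracting 5. So sub: (x - 5) - 8 = -12.
Step 5. [(x - 5) - 8 = -12] peel the -8: add 8 from each side ⇒ sub: x - 5 = -4.
Step 6. [x - 5 = -4] peel the -5: add 5 from each side ⇒ sub: x = 1.

Answer: x ∈ {1}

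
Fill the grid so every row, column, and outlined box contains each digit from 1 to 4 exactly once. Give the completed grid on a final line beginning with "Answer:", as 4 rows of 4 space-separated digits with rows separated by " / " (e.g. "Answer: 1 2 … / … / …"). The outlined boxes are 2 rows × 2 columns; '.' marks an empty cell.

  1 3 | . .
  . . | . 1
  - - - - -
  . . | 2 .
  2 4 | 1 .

Step 1. [r3c4∈{3,4}] across row 3, 4 lands solely at r3c4 ⇒ r3c4=4.
Step 2. [r1c3∈{4}] r1c3's peers cover all but 4, so r1c3=4.
Step 3. [r4c4∈{3}] r4c4 is down to just 3. So r4c4=3.
Step 4. [r2c1∈{4}] r2c1 has the single candidate 4, so r2c1=4.
Step 5. [r2c2∈{2}] r2c2's peers cover all but 2. So r2c2=2.
Step 6. [r3c1∈{3}] nothing but 3 survives at r3c1, so r3c1=3.
Step 7. [r2c3∈{3}] r2c3's peers cover all but 3 ⇒ r2c3=3.
Step 8. [r3c2∈{1}] nothing but 1 survives at r3c2. So r3c2=1.
Step 9. [r1c4∈{2}] r1c4 is down to just 2 ⇒ r1c4=2.

Answer: 1 3 4 2 / 4 2 3 1 / 3 1 2 4 / 2 4 1 3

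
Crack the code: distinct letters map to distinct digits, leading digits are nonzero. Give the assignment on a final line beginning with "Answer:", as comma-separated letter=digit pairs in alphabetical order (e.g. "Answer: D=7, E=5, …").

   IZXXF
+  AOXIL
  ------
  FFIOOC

Step 1. [col 1: F + L ≡ C (mod 10)] column 1 (F + L ≡ C (mod 10), carry-in 0) doesn't pin F yet; pick F=1 and continue. So F=1.
Step 2. [col 1: F + L ≡ C (mod 10)] several values work for L in column 1 (F + L ≡ C (mod 10), carry-in 0); try L=9. So L=9.
Step 3. [col 1: F + L ≡ C (mod 10)] in column 1 we have F+L≡C with carry-in 0; given F=1, L=9 and digits 1,9 already taken and all letters distinct, that pins C to 0 ⇒ C=0.
Step 4. [col 2: X + I ≡ O (mod 10)] no forcing yet in column 2 (carry-in 1); O=8 is free and consistent — try it, so O=8.
Step 5. [col 2: X + I ≡ O (mod 10)] X=4 is one option consistent with column 2 (X + I ≡ O (mod 10), carry-in 1) — take it. So X=4.
Step 6. [col 2: X + I ≡ O (mod 10)] column 2: given X=4, O=8, carry-in 1, and digits 0,1,4,8,9 already taken and all letters distinct, X+I≡O (mod 10) forces I=3. So I=3.
Step 7. [col 4: Z + O ≡ I (mod 10)] from column 4 (O=8, I=3, carry-in 0, digits 0,1,3,4,8,9 already taken and all letters distinct): Z must equal 5. So Z=5.
Step 8. [col 5: I + A ≡ F (mod 10)] column 5: given I=3, F=1, carry-in 1, and digits 0,1,3,4,5,8,9 already taken and all letters distinct, I+A≡F (mod 10) forces A=7, so A=7.

Answer: A=7, C=0, F=1, I=3, L=9, O=8, X=4, Z=5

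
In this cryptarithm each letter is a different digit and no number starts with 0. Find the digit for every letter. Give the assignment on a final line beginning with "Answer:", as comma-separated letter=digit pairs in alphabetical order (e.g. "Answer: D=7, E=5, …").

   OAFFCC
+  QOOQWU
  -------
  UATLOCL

Step 1. [col 1: C + U ≡ L (mod 10)] U=1 is one option consistent with column 1 (C + U ≡ L (mod 10), carry-in 0) — take it. So U=1.
Step 2. [col 1: C + U ≡ L (mod 10)] several values work for C in column 1 (C + U ≡ L (mod 10), carry-in 0); try C=7 ⇒ C=7.
Step 3. [col 1: C + U ≡ L (mod 10)] column 1: given C=7, U=1, carry-in 0, and digits 1,7 already taken and all letters distinct, C+U≡L (mod 10) forces L=8. So L=8.
Step 4. [col 2: C + W ≡ C (mod 10)] column 2 reads C+W+carry(0)=C with C=7; with digits 1,7,8 already taken and all letters distinct, the only value for W is 0, so W=0.
Step 5. [col 3: F + Q ≡ O (mod 10)] no forcing yet in column 3 (carry-in 0); O=3 is free and consistent — try it. So O=3.
Step 6. [col 3: F + Q ≡ O (mod 10)] no forcing yet in column 3 (carry-in 0); Q=9 is free and consistent — try it ⇒ Q=9.
Step 7. [col 3: F + Q ≡ O (mod 10)] column 3: given Q=9, O=3, carry-in 0, and digits 0,1,3,7,8,9 already taken and all letters distinct, F+Q≡O (mod 10) forces F=4 ⇒ F=4.
Step 8. [col 5: A + O ≡ T (mod 10)] column 5 reads A+O+carry(0)=T with O=3; with digits 0,1,3,4,7,8,9 already taken and all letters distinct, the only value for T is 5. So T=5.
Step 9. [col 5: A + O ≡ T (mod 10)] from column 5 (O=3, T=5, carry-in 0, digits 0,1,3,4,5,7,8,9 already taken and all letters distinct): A must equal 2 ⇒ A=2.

Answer: A=2, C=7, F=4, L=8, O=3, Q=9, T=5, U=1, W=0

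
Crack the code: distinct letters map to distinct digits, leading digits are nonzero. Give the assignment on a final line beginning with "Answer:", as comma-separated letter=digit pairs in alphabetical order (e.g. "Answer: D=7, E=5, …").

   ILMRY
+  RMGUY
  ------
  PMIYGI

Step 1. [P] the sum has 6 digits but both addends have 5; that extra leading digit P is the final carry, namely 1 ⇒ P=1.
Step 2. [col 1: Y + Y ≡ I (mod 10)] column 1 (Y + Y ≡ I (mod 10), carry-in 0) doesn't pin Y yet; pick Y=3 and continue. So Y=3.
Step 3. [col 1: Y + Y ≡ I (mod 10)] from column 1 (Y=3, carry-in 0, digits 1,3 already taken and all letters distinct): I must equal 6. So I=6.
Step 4. [col 2: R + U ≡ G (mod 10)] no forcing yet in column 2 (carry-in 0); R=9 is free and consistent — try it. So R=9.
Step 5. [col 2: R + U ≡ G (mod 10)] no forcing yet in column 2 (carry-in 0); G=7 is free and consistent — try it. So G=7.
Step 6. [col 2: R + U ≡ G (mod 10)] from column 2 (R=9, G=7, carry-in 0, digits 1,3,6,7,9 already taken and all letters distinct): U must equal 8 ⇒ U=8.
Step 7. [col 3: M + G ≡ Y (mod 10)] from column 3 (G=7, Y=3, carry-in 1, digits 1,3,6,7,8,9 already taken and all letters distinct): M must equal 5, so M=5.
Step 8. [col 4: L + M ≡ I (mod 10)] column 4 reads L+M+carry(1)=I with M=5, I=6; with digits 1,3,5,6,7,8,9 already taken and all letters distinct, the only value for L is 0 ⇒ L=0.

Answer: G=7, I=6, L=0, M=5, P=1, R=9, U=8, Y=3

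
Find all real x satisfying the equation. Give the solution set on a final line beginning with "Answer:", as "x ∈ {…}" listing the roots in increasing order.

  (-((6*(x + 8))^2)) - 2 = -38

Step 1. [(-((6*(x + 8))^2)) - 2 = -38] 2 comes off first (add 2) ⇒ sub: -((6*(x + 8))^2) = -36.
Step 2. [-((6*(x + 8))^2) = -36] leading − — multiply by −1, so neg: (6*(x + 8))^2 = 36.
Step 3. [(6*(x + 8))^2 = 36] 36 ≥ 0, LHS is (·)² — take ±√. So sqrt: 6*(x + 8) = 6 or -6.
Step 4. [6*(x + 8) = 6 or -6] 6·(inner) — divide through by 6, so div: x + 8 = 1 or -1.
Step 5. [x + 8 = 1 or -1] peel the +8: subtract 8 from each side, so sub: x = -7 or -9.

Answer: x ∈ {-9, -7}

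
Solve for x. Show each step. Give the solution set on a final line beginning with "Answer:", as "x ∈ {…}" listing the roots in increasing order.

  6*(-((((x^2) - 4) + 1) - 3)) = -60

Step 1. [6*(-((((x^2) - 4) + 1) - 3)) = -60] 6 out front; divide by 6 ⇒ div: -((((x^2) - 4) + 1) - 3) = -10.
Step 2. [-((((x^2) - 4) + 1) - 3) = -10] leading − — multiply by −1, so neg: (((x^2) - 4) + 1) - 3 = 10.
Step 3. [(((x^2) - 4) + 1) - 3 = 10] the outer -3 inverts by adding 3 ⇒ sub: ((x^2) - 4) + 1 = 13.
Step 4. [((x^2) - 4) + 1 = 13] peel the +1: subtract 1 from each side ⇒ sub: (x^2) - 4 = 12.
Step 5. [(x^2) - 4 = 12] -4 is outermost — add 4 both sides, so sub: x^2 = 16.
Step 6. [x^2 = 16] √ both sides: 16 ≥ 0 gives two branches. So sqrt: x = 4 or -4.

Answer: x ∈ {-4, 4}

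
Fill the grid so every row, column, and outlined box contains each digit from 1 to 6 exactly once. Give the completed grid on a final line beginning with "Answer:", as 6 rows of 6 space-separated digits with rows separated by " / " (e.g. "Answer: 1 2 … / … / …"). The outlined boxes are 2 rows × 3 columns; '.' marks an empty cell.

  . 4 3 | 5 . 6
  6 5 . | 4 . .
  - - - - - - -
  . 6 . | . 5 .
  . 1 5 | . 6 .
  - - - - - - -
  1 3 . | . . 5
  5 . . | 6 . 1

Step 1. [r5c4∈{2}] nothing but 2 survives at r5c4 ⇒ r5c4=2.
Step 2. [r1c1∈{2}] r1c1's peers cover all but 2, so r1c1=2.
Step 3. [r4c6∈{2,3,4}] r4c6 is the only open cell in row 4 admitting 2 ⇒ r4c6=2.
Step 4. [r4c1∈{3,4}] in row 4, 4 fits only at r4c1. So r4c1=4.
Step 5. [r4c4∈{3}] r4c4's peers cover all but 3. So r4c4=3.
Step 6. [r6c5∈{3,4}] in row 6, 3 fits only at r6c5, so r6c5=3.
Step 7. [r6c3∈{2,4}] row 6 places 4 nowhere but r6c3, so r6c3=4.
Step 8. [r2c5∈{1,2}] r2c5 is the only open cell in row 2 admitting 2. So r2c5=2.
Step 9. [r1c5∈{1}] r1c5 is down to just 1 ⇒ r1c5=1.
Step 10. [r6c2∈{2}] r6c2's peers cover all but 2. So r6c2=2.
Step 11. [r5c5∈{4}] r5c5 has the single candidate 4. So r5c5=4.
Step 12. [r3c1∈{3}] r3c1 has the single candidate 3. So r3c1=3.
Step 13. [r5c3∈{6}] only 6 remains possible at r5c3 ⇒ r5c3=6.
Step 14. [r2c6∈{3}] r2c6 has the single candidate 3. So r2c6=3.
Step 15. [r3c4∈{1}] r3c4's peers cover all but 1 ⇒ r3c4=1.
Step 16. [r3c3∈{2}] r3c3 has the single candidate 2, so r3c3=2.
Step 17. [r2c3∈{1}] r2c3 has the single candidate 1. So r2c3=1.
Step 18. [r3c6∈{4}] r3c6 has the single candidate 4, so r3c6=4.

Answer: 2 4 3 5 1 6 / 6 5 1 4 2 3 / 3 6 2 1 5 4 / 4 1 5 3 6 2 / 1 3 6 2 4 5 / 5 2 4 6 3 1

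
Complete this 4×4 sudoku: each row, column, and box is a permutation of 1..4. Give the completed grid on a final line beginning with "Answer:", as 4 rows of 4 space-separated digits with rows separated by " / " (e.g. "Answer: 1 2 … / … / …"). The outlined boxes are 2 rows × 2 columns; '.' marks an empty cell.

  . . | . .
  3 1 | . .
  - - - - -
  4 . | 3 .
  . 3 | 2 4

Step 1. [r1c1∈{2}] r1c1's peers cover all but 2 ⇒ r1c1=2.
Step 2. [r1c3∈{1,4}] 1 has one home in col 3: r1c3 ⇒ r1c3=1.
Step 3. [r4c1∈{1}] r4c1 has the single candidate 1 ⇒ r4c1=1.
Step 4. [r3c2∈{2}] r3c2 has the single candidate 2. So r3c2=2.
Step 5. [r3c4∈{1}] nothing but 1 survives at r3c4, so r3c4=1.
Step 6. [r1c4∈{3}] r1c4 is down to just 3, so r1c4=3.
Step 7. [r1c2∈{4}] r1c2 is down to just 4, so r1c2=4.
Step 8. [r2c3∈{4}] only 4 remains possible at r2c3. So r2c3=4.
Step 9. [r2c4∈{2}] nothing but 2 survives at r2c4 ⇒ r2c4=2.

Answer: 2 4 1 3 / 3 1 4 2 / 4 2 3 1 / 1 3 2 4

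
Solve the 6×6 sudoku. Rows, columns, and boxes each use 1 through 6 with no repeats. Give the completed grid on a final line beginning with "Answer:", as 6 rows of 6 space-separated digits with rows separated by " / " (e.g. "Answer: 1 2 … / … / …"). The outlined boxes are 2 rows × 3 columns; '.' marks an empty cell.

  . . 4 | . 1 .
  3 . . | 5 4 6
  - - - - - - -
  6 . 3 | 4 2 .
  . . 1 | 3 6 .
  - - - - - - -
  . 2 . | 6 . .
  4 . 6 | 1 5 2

Step 1. [r3c2∈{5}] nothing but 5 survives at r3c2 ⇒ r3c2=5.
Step 2. [r1c1∈{2,5}] in row 1, 5 fits only at r1c1, so r1c1=5.
Step 3. [r5c6∈{3,4}] row 5 places 4 nowhere but r5c6 ⇒ r5c6=4.
Step 4. [r4c6∈{5}] nothing but 5 survives at r4c6. So r4c6=5.
Step 5. [r5c5∈{3}] only 3 remains possible at r5c5 ⇒ r5c5=3.
Step 6. [r5c3∈{5}] r5c3 has the single candidate 5 ⇒ r5c3=5.
Step 7. [r2c3∈{2}] r2c3 is down to just 2. So r2c3=2.
Step 8. [r1c2∈{6}] nothing but 6 survives at r1c2 ⇒ r1c2=6.
Step 9. [r4c2∈{4}] nothing but 4 survives at r4c2 ⇒ r4c2=4.
Step 10. [r4c1∈{2}] r4c1's peers cover all but 2. So r4c1=2.
Step 11. [r1c6∈{3}] r1c6 is down to just 3, so r1c6=3.
Step 12. [r3c6∈{1}] r3c6's peers cover all but 1 ⇒ r3c6=1.
Step 13. [r5c1∈{1}] r5c1's peers cover all but 1, so r5c1=1.
Step 14. [r6c2∈{3}] r6c2 is down to just 3 ⇒ r6c2=3.
Step 15. [r1c4∈{2}] nothing but 2 survives at r1c4. So r1c4=2.
Step 16. [r2c2∈{1}] r2c2 has the single candidate 1. So r2c2=1.

Answer: 5 6 4 2 1 3 / 3 1 2 5 4 6 / 6 5 3 4 2 1 / 2 4 1 3 6 5 / 1 2 5 6 3 4 / 4 3 6 1 5 2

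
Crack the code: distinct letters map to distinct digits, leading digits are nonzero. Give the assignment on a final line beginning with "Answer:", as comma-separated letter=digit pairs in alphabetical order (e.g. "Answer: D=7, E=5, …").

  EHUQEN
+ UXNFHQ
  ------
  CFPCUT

Step 1. [col 1: N + Q ≡ T (mod 10)] column 1 (N + Q ≡ T (mod 10), carry-in 0) doesn't pin T yet; pick T=0 and continue. So T=0.
Step 2. [col 1: N + Q ≡ T (mod 10)] column 1 (N + Q ≡ T (mod 10), carry-in 0) doesn't pin Q yet; pick Q=8 and continue. So Q=8.
Step 3. [col 1: N + Q ≡ T (mod 10)] in column 1 we have N+Q≡T with carry-in 0; given Q=8, T=0 and digits 0,8 already taken and all letters distinct, that pins N to 2 ⇒ N=2.
Step 4. [col 2: E + H ≡ U (mod 10)] H=7 is one option consistent with column 2 (E + H ≡ U (mod 10), carry-in 1) — take it ⇒ H=7.
Step 5. [col 2: E + H ≡ U (mod 10)] no forcing yet in column 2 (carry-in 1); U=1 is free and consistent — try it. So U=1.
Step 6. [col 2: E + H ≡ U (mod 10)] column 2: given H=7, U=1, carry-in 1, and digits 0,1,2,7,8 already taken and all letters distinct, E+H≡U (mod 10) forces E=3. So E=3.
Step 7. [col 3: Q + F ≡ C (mod 10)] column 3 (Q + F ≡ C (mod 10), carry-in 1) doesn't pin F yet; pick F=6 and continue. So F=6.
Step 8. [col 3: Q + F ≡ C (mod 10)] column 3 reads Q+F+carry(1)=C with Q=8, F=6; with digits 0,1,2,3,6,7,8 already taken and all letters distinct, the only value for C is 5 ⇒ C=5.
Step 9. [col 4: U + N ≡ P (mod 10)] column 4 reads U+N+carry(1)=P with U=1, N=2; with digits 0,1,2,3,5,6,7,8 already taken and all letters distinct, the only value for P is 4, so P=4.
Step 10. [col 5: H + X ≡ F (mod 10)] column 5 reads H+X+carry(0)=F with H=7, F=6; with digits 0,1,2,3,4,5,6,7,8 already taken and all letters distinct, the only value for X is 9, so X=9.

Answer: C=5, E=3, F=6, H=7, N=2, P=4, Q=8, T=0, U=1, X=9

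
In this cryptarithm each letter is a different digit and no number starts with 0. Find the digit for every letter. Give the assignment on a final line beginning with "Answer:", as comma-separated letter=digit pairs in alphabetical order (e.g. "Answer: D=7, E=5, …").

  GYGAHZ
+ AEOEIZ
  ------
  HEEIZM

Step 1. [col 1: Z + Z ≡ M (mod 10)] several values work for Z in column 1 (Z + Z ≡ M (mod 10), carry-in 0); try Z=9 ⇒ Z=9.
Step 2. [col 1: Z + Z ≡ M (mod 10)] in column 1 we have Z+Z≡M with carry-in 0; given Z=9 and digits 9 already taken and all letters distinct, that pins M to 8 ⇒ M=8.
Step 3. [col 2: H + I ≡ Z (mod 10)] no forcing yet in column 2 (carry-in 1); I=1 is free and consistent — try it, so I=1.
Step 4. [col 2: H + I ≡ Z (mod 10)] column 2: given I=1, Z=9, carry-in 1, and digits 1,8,9 already taken and all letters distinct, H+I≡Z (mod 10) forces H=7. So H=7.
Step 5. [col 3: A + E ≡ I (mod 10)] no forcing yet in column 3 (carry-in 0); E=6 is free and consistent — try it ⇒ E=6.
Step 6. [col 3: A + E ≡ I (mod 10)] from column 3 (E=6, I=1, carry-in 0, digits 1,6,7,8,9 already taken and all letters distinct): A must equal 5 ⇒ A=5.
Step 7. [col 4: G + O ≡ E (mod 10)] no forcing yet in column 4 (carry-in 1); G=2 is free and consistent — try it ⇒ G=2.
Step 8. [col 4: G + O ≡ E (mod 10)] in column 4 we have G+O≡E with carry-in 1; given G=2, E=6 and digits 1,2,5,6,7,8,9 already taken and all letters distinct, that pins O to 3 ⇒ O=3.
Step 9. [col 5: Y + E ≡ E (mod 10)] column 5: given E=6, carry-in 0, and digits 1,2,3,5,6,7,8,9 already taken and all letters distinct, Y+E≡E (mod 10) forces Y=0 ⇒ Y=0.

Answer: A=5, E=6, G=2, H=7, I=1, M=8, O=3, Y=0, Z=9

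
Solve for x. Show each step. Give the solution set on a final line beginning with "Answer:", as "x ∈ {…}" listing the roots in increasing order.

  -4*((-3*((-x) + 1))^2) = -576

Step 1. [-4*((-3*((-x) + 1))^2) = -576] leading coefficient -4: divide by -4. So div: (-3*((-x) + 1))^2 = 144.
Step 2. [(-3*((-x) + 1))^2 = 144] √ both sides: 144 ≥ 0 gives two branches, so sqrt: -3*((-x) + 1) = 12 or -12.
Step 3. [-3*((-x) + 1) = 12 or -12] LHS = -3·(…); ÷-3 both sides ⇒ div: (-x) + 1 = -4 or 4.
Step 4. [(-x) + 1 = -4 or 4] the outer +1 inverts by subtracting 1 ⇒ sub: -x = -5 or 3.
Step 5. [-x = -5 or 3] flip signs both sides, so neg: x = 5 or -3.

Answer: x ∈ {-3, 5}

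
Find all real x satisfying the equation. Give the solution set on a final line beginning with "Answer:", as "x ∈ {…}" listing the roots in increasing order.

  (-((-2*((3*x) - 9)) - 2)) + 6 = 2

Step 1. [(-((-2*((3*x) - 9)) - 2)) + 6 = 2] subtract 6: x sits inside (… + 6), so sub: -((-2*((3*x) - 9)) - 2) = -4.
Step 2. [-((-2*((3*x) - 9)) - 2) = -4] LHS negated; negate both sides ⇒ neg: (-2*((3*x) - 9)) - 2 = 4.
Step 3. [(-2*((3*x) - 9)) - 2 = 4] peel the -2: add 2 from each side, so sub: -2*((3*x) - 9) = 6.
Step 4. [-2*((3*x) - 9) = 6] -2 out front; divide by -2, so div: (3*x) - 9 = -3.
Step 5. [(3*x) - 9 = -3] 9 comes off first (add 9), so sub: 3*x = 6.
Step 6. [3*x = 6] 3 out front; divide by 3, so div: x = 2.

Answer: x ∈ {2}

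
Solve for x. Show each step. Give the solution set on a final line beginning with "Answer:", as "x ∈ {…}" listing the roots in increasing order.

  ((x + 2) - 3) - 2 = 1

Step 1. [((x + 2) - 3) - 2 = 1] peel the -2: add 2 from each side, so sub: (x + 2) - 3 = 3.
Step 2. [(x + 2) - 3 = 3] peel the -3: add 3 from each side ⇒ sub: x + 2 = 6.
Step 3. [x + 2 = 6] 2 comes off first (subtract 2), so sub: x = 4.

Answer: x ∈ {4}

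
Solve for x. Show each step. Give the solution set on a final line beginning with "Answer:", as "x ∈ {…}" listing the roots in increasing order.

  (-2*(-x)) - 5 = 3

Step 1. [(-2*(-x)) - 5 = 3] -5 is outermost — add 5 both sides. So sub: -2*(-x) = 8.
Step 2. [-2*(-x) = 8] -2 out front; divide by -2 ⇒ div: -x = -4.
Step 3. [-x = -4] flip signs both sides ⇒ neg: x = 4.

Answer: x ∈ {4}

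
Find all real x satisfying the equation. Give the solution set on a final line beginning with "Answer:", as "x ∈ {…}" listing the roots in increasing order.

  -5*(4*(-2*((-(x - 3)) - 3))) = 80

Step 1. [-5*(4*(-2*((-(x - 3)) - 3))) = 80] -5·(inner) — divide through by -5. So div: 4*(-2*((-(x - 3)) - 3)) = -16.
Step 2. [4*(-2*((-(x - 3)) - 3)) = -16] 4 out front; divide by 4. So div: -2*((-(x - 3)) - 3) = -4.
Step 3. [-2*((-(x - 3)) - 3) = -4] -2 out front; divide by -2, so div: (-(x - 3)) - 3 = 2.
Step 4. [(-(x - 3)) - 3 = 2] the outer -3 inverts by adding 3, so sub: -(x - 3) = 5.
Step 5. [-(x - 3) = 5] flip signs both sides, so neg: x - 3 = -5.
Step 6. [x - 3 = -5] -3 is outermost — add 3 both sides ⇒ sub: x = -2.

Answer: x ∈ {-2}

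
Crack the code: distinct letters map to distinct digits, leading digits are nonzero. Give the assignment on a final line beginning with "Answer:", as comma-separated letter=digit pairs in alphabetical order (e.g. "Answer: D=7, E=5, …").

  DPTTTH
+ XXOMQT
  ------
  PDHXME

Step 1. [col 1: H + T ≡ E (mod 10)] column 1 (H + T ≡ E (mod 10), carry-in 0) doesn't pin H yet; pick H=2 and continue ⇒ H=2.
Step 2. [col 1: H + T ≡ E (mod 10)] several values work for T in column 1 (H + T ≡ E (mod 10), carry-in 0); try T=3. So T=3.
Step 3. [col 1: H + T ≡ E (mod 10)] in column 1 we have H+T≡E with carry-in 0; given H=2, T=3 and digits 2,3 already taken and all letters distinct, that pins E to 5 ⇒ E=5.
Step 4. [col 2: T + Q ≡ M (mod 10)] several values work for Q in column 2 (T + Q ≡ M (mod 10), carry-in 0); try Q=7, so Q=7.
Step 5. [col 2: T + Q ≡ M (mod 10)] column 2 reads T+Q+carry(0)=M with T=3, Q=7; with digits 2,3,5,7 already taken and all letters distinct, the only value for M is 0. So M=0.
Step 6. [col 3: T + M ≡ X (mod 10)] from column 3 (T=3, M=0, carry-in 1, digits 0,2,3,5,7 already taken and all letters distinct): X must equal 4, so X=4.
Step 7. [col 4: T + O ≡ H (mod 10)] from column 4 (T=3, H=2, carry-in 0, digits 0,2,3,4,5,7 already taken and all letters distinct): O must equal 9. So O=9.
Step 8. [col 5: P + X ≡ D (mod 10)] P=6 is one option consistent with column 5 (P + X ≡ D (mod 10), carry-in 1) — take it, so P=6.
Step 9. [col 5: P + X ≡ D (mod 10)] from column 5 (P=6, X=4, carry-in 1, digits 0,2,3,4,5,6,7,9 already taken and all letters distinct): D must equal 1 ⇒ D=1.

Answer: D=1, E=5, H=2, M=0, O=9, P=6, Q=7, T=3, X=4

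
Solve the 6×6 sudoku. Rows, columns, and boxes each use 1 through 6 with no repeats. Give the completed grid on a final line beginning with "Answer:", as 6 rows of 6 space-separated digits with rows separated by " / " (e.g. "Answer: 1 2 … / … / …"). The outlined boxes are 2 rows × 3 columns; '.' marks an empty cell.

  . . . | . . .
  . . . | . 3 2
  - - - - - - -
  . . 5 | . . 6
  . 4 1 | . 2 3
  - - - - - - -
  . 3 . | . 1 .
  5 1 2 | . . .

Step 1. [r1c5∈{4,5,6}] r1c5 is the only open cell in col 5 admitting 5 ⇒ r1c5=5.
Step 2. [r6c6∈{4}] only 4 remains possible at r6c6, so r6c6=4.
Step 3. [r1c3∈{3,4,6}] across col 3, 3 lands solely at r1c3 ⇒ r1c3=3.
Step 4. [r1c6∈{1}] nothing but 1 survives at r1c6, so r1c6=1.
Step 5. [r4c1∈{6}] r4c1 is down to just 6, so r4c1=6.
Step 6. [r5c1∈{4}] nothing but 4 survives at r5c1, so r5c1=4.
Step 7. [r1c4∈{4,6}] in row 1, 4 fits only at r1c4. So r1c4=4.
Step 8. [r2c4∈{6}] r2c4 is down to just 6, so r2c4=6.
Step 9. [r3c2∈{2}] nothing but 2 survives at r3c2, so r3c2=2.
Step 10. [r5c4∈{2,5}] r5c4 is the only open cell in row 5 admitting 2, so r5c4=2.
Step 11. [r4c4∈{5}] r4c4 is down to just 5. So r4c4=5.
Step 12. [r3c1∈{3}] only 3 remains possible at r3c1. So r3c1=3.
Step 13. [r2c3∈{4}] r2c3's peers cover all but 4 ⇒ r2c3=4.
Step 14. [r5c3∈{6}] only 6 remains possible at r5c3 ⇒ r5c3=6.
Step 15. [r1c1∈{2}] r1c1's peers cover all but 2 ⇒ r1c1=2.
Step 16. [r2c2∈{5}] nothing but 5 survives at r2c2, so r2c2=5.
Step 17. [r3c4∈{1}] r3c4's peers cover all but 1. So r3c4=1.
Step 18. [r1c2∈{6}] nothing but 6 survives at r1c2 ⇒ r1c2=6.
Step 19. [r6c4∈{3}] nothing but 3 survives at r6c4 ⇒ r6c4=3.
Step 20. [r5c6∈{5}] only 5 remains possible at r5c6, so r5c6=5.
Step 21. [r3c5∈{4}] r3c5 has the single candidate 4 ⇒ r3c5=4.
Step 22. [r6c5∈{6}] r6c5's peers cover all but 6. So r6c5=6.
Step 23. [r2c1∈{1}] r2c1's peers cover all but 1. So r2c1=1.

Answer: 2 6 3 4 5 1 / 1 5 4 6 3 2 / 3 2 5 1 4 6 / 6 4 1 5 2 3 / 4 3 6 2 1 5 / 5 1 2 3 6 4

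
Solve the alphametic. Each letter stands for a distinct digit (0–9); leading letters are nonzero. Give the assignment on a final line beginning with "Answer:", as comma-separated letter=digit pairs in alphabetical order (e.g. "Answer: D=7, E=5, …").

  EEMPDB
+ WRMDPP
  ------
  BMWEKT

Step 1. [col 1: B + P ≡ T (mod 10)] P=4 is one option consistent with column 1 (B + P ≡ T (mod 10), carry-in 0) — take it. So P=4.
Step 2. [col 1: B + P ≡ T (mod 10)] no forcing yet in column 1 (carry-in 0); T=9 is free and consistent — try it. So T=9.
Step 3. [col 1: B + P ≡ T (mod 10)] column 1 reads B+P+carry(0)=T with P=4, T=9; with digits 4,9 already taken and all letters distinct, the only value for B is 5, so B=5.
Step 4. [col 2: D + P ≡ K (mod 10)] several values work for K in column 2 (D + P ≡ K (mod 10), carry-in 0); try K=2. So K=2.
Step 5. [col 2: D + P ≡ K (mod 10)] column 2: given P=4, K=2, carry-in 0, and digits 2,4,5,9 already taken and all letters distinct, D+P≡K (mod 10) forces D=8 ⇒ D=8.
Step 6. [col 3: P + D ≡ E (mod 10)] column 3 reads P+D+carry(1)=E with P=4, D=8; with digits 2,4,5,8,9 already taken and all letters distinct, the only value for E is 3, so E=3.
Step 7. [col 4: M + M ≡ W (mod 10)] in column 4 we have M+M≡W with carry-in 1; given nothing yet and digits 2,3,4,5,8,9 already taken and all letters distinct, that pins M to 0. So M=0.
Step 8. [col 4: M + M ≡ W (mod 10)] column 4: given M=0, carry-in 1, and digits 0,2,3,4,5,8,9 already taken and all letters distinct, M+M≡W (mod 10) forces W=1, so W=1.
Step 9. [col 5: E + R ≡ M (mod 10)] column 5: given E=3, M=0, carry-in 0, and digits 0,1,2,3,4,5,8,9 already taken and all letters distinct, E+R≡M (mod 10) forces R=7 ⇒ R=7.

Answer: B=5, D=8, E=3, K=2, M=0, P=4, R=7, T=9, W=1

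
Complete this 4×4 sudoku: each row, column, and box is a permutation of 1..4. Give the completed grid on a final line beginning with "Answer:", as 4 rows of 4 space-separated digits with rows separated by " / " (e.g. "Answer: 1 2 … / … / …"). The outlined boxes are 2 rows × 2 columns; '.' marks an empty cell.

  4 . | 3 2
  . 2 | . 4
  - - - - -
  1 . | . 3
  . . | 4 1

Step 1. [r4c1∈{2,3}] 2 has one home in row 4: r4c1. So r4c1=2.
Step 2. [r3c2∈{4}] r3c2's peers cover all but 4, so r3c2=4.
Step 3. [r2c3∈{1}] nothing but 1 survives at r2c3 ⇒ r2c3=1.
Step 4. [r3c3∈{2}] nothing but 2 survives at r3c3 ⇒ r3c3=2.
Step 5. [r2c1∈{3}] nothing but 3 survives at r2c1 ⇒ r2c1=3.
Step 6. [r4c2∈{3}] r4c2 is down to just 3. So r4c2=3.
Step 7. [r1c2∈{1}] nothing but 1 survives at r1c2 ⇒ r1c2=1.

Answer: 4 1 3 2 / 3 2 1 4 / 1 4 2 3 / 2 3 4 1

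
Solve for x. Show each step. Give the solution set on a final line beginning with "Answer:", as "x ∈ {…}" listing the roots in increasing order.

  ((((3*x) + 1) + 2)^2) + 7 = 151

Step 1. [((((3*x) + 1) + 2)^2) + 7 = 151] +7 is outermost — subtract 7 both sides ⇒ sub: (((3*x) + 1) + 2)^2 = 144.
Step 2. [(((3*x) + 1) + 2)^2 = 144] LHS squared, RHS 144 ≥ 0: apply √ (±) ⇒ sqrt: ((3*x) + 1) + 2 = 12 or -12.
Step 3. [((3*x) + 1) + 2 = 12 or -12] +2 is outermost — subtract 2 both sides. So sub: (3*x) + 1 = 10 or -14.
Step 4. [(3*x) + 1 = 10 or -14] subtract 1: x sits inside (… + 1) ⇒ sub: 3*x = 9 or -15.
Step 5. [3*x = 9 or -15] LHS = 3·(…); ÷3 both sides ⇒ div: x = 3 or -5.

Answer: x ∈ {-5, 3}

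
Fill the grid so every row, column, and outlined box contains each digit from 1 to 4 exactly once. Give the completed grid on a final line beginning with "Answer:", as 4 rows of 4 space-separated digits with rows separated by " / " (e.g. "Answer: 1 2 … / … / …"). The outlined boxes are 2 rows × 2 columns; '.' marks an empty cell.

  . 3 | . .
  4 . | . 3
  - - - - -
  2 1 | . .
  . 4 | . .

Step 1. [r2c3∈{1,2}] 1 has one home in row 2: r2c3. So r2c3=1.
Step 2. [r3c3∈{3,4}] 3 has one home in row 3: r3c3 ⇒ r3c3=3.
Step 3. [r4c3∈{2}] r4c3 has the single candidate 2. So r4c3=2.
Step 4. [r3c4∈{4}] r3c4's peers cover all but 4. So r3c4=4.
Step 5. [r4c4∈{1}] r4c4's peers cover all but 1 ⇒ r4c4=1.
Step 6. [r1c3∈{4}] r1c3 is down to just 4, so r1c3=4.
Step 7. [r1c4∈{2}] nothing but 2 survives at r1c4, so r1c4=2.
Step 8. [r1c1∈{1}] r1c1's peers cover all but 1 ⇒ r1c1=1.
Step 9. [r2c2∈{2}] r2c2's peers cover all but 2, so r2c2=2.
Step 10. [r4c1∈{3}] only 3 remains possible at r4c1. So r4c1=3.

Answer: 1 3 4 2 / 4 2 1 3 / 2 1 3 4 / 3 4 2 1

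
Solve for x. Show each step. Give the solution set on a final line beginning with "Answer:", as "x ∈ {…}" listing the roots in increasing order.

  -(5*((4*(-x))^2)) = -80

Step 1. [-(5*((4*(-x))^2)) = -80] leading − — multiply by −1 ⇒ neg: 5*((4*(-x))^2) = 80.
Step 2. [5*((4*(-x))^2) = 80] 5 out front; divide by 5, so div: (4*(-x))^2 = 16.
Step 3. [(4*(-x))^2 = 16] LHS squared, RHS 16 ≥ 0: apply √ (±) ⇒ sqrt: 4*(-x) = 4 or -4.
Step 4. [4*(-x) = 4 or -4] 4 out front; divide by 4 ⇒ div: -x = 1 or -1.
Step 5. [-x = 1 or -1] flip signs both sides ⇒ neg: x = -1 or 1.

Answer: x ∈ {-1, 1}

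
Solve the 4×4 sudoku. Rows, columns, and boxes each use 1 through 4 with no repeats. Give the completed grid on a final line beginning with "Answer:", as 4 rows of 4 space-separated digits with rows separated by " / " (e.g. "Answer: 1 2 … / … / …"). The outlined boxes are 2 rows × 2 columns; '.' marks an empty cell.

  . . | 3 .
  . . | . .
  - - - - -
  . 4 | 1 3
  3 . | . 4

Step 1. [r3c1∈{2}] r3c1's peers cover all but 2, so r3c1=2.
Step 2. [r2c2∈{1,2,3}] in row 2, 3 fits only at r2c2 ⇒ r2c2=3.
Step 3. [r1c2∈{1,2}] across col 2, 2 lands solely at r1c2. So r1c2=2.
Step 4. [r1c1∈{1,4}] across row 1, 4 lands solely at r1c1, so r1c1=4.
Step 5. [r2c4∈{1,2}] r2c4 is the only open cell in col 4 admitting 2. So r2c4=2.
Step 6. [r1c4∈{1}] r1c4's peers cover all but 1 ⇒ r1c4=1.
Step 7. [r2c1∈{1}] only 1 remains possible at r2c1. So r2c1=1.
Step 8. [r4c3∈{2}] nothing but 2 survives at r4c3, so r4c3=2.
Step 9. [r4c2∈{1}] r4c2 is down to just 1, so r4c2=1.
Step 10. [r2c3∈{4}] r2c3's peers cover all but 4, so r2c3=4.

Answer: 4 2 3 1 / 1 3 4 2 / 2 4 1 3 / 3 1 2 4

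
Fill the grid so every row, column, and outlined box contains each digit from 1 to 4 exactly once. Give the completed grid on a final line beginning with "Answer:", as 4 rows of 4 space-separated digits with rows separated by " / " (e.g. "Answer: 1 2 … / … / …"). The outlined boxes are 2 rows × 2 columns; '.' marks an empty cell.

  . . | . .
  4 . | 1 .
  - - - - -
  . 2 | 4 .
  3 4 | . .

Step 1. [r2c4∈{2,3}] 2 has one home in row 2: r2c4 ⇒ r2c4=2.
Step 2. [r1c2∈{1,3}] col 2 places 1 nowhere but r1c2. So r1c2=1.
Step 3. [r3c4∈{1,3}] row 3 places 3 nowhere but r3c4 ⇒ r3c4=3.
Step 4. [r4c3∈{2}] r4c3 is down to just 2. So r4c3=2.
Step 5. [r1c1∈{2}] only 2 remains possible at r1c1. So r1c1=2.
Step 6. [r1c4∈{4}] r1c4 has the single candidate 4 ⇒ r1c4=4.
Step 7. [r4c4∈{1}] only 1 remains possible at r4c4, so r4c4=1.
Step 8. [r1c3∈{3}] r1c3's peers cover all but 3. So r1c3=3.
Step 9. [r2c2∈{3}] only 3 remains possible at r2c2. So r2c2=3.
Step 10. [r3c1∈{1}] r3c1's peers cover all but 1. So r3c1=1.

Answer: 2 1 3 4 / 4 3 1 2 / 1 2 4 3 / 3 4 2 1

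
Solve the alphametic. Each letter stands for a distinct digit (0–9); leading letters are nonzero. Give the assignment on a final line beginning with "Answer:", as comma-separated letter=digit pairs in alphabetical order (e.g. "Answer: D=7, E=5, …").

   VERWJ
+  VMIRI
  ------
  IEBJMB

Step 1. [col 1: J + I ≡ B (mod 10)] column 1 (J + I ≡ B (mod 10), carry-in 0) doesn't pin J yet; pick J=5 and continue, so J=5.
Step 2. [col 1: J + I ≡ B (mod 10)] no forcing yet in column 1 (carry-in 0); I=1 is free and consistent — try it ⇒ I=1.
Step 3. [col 1: J + I ≡ B (mod 10)] column 1 reads J+I+carry(0)=B with J=5, I=1; with digits 1,5 already taken and all letters distinct, the only value for B is 6, so B=6.
Step 4. [col 2: W + R ≡ M (mod 10)] R=3 is one option consistent with column 2 (W + R ≡ M (mod 10), carry-in 0) — take it ⇒ R=3.
Step 5. [col 2: W + R ≡ M (mod 10)] M=2 is one option consistent with column 2 (W + R ≡ M (mod 10), carry-in 0) — take it. So M=2.
Step 6. [col 2: W + R ≡ M (mod 10)] column 2: given R=3, M=2, carry-in 0, and digits 1,2,3,5,6 already taken and all letters distinct, W+R≡M (mod 10) forces W=9. So W=9.
Step 7. [col 4: E + M ≡ B (mod 10)] from column 4 (M=2, B=6, carry-in 0, digits 1,2,3,5,6,9 already taken and all letters distinct): E must equal 4. So E=4.
Step 8. [col 5: V + V ≡ E (mod 10)] column 5 reads V+V+carry(0)=E with E=4; with digits 1,2,3,4,5,6,9 already taken and all letters distinct, the only value for V is 7 ⇒ V=7.

Answer: B=6, E=4, I=1, J=5, M=2, R=3, V=7, W=9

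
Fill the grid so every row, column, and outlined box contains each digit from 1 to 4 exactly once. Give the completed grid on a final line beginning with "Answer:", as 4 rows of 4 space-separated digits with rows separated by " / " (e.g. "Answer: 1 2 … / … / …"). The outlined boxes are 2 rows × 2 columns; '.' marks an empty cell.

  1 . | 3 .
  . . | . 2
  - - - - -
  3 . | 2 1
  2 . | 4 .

Step 1. [r3c2∈{4}] r3c2 is down to just 4. So r3c2=4.
Step 2. [r2c1∈{4}] nothing but 4 survives at r2c1. So r2c1=4.
Step 3. [r1c4∈{4}] r1c4 is down to just 4, so r1c4=4.
Step 4. [r2c2∈{3}] r2c2 has the single candidate 3. So r2c2=3.
Step 5. [r2c3∈{1}] r2c3 is down to just 1. So r2c3=1.
Step 6. [r1c2∈{2}] nothing but 2 survives at r1c2. So r1c2=2.
Step 7. [r4c2∈{1}] r4c2's peers cover all but 1 ⇒ r4c2=1.
Step 8. [r4c4∈{3}] nothing but 3 survives at r4c4. So r4c4=3.

Answer: 1 2 3 4 / 4 3 1 2 / 3 4 2 1 / 2 1 4 3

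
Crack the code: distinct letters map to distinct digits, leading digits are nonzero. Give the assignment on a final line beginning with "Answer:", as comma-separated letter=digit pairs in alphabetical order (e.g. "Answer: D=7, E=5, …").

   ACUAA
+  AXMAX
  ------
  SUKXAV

Step 1. [col 1: A + X ≡ V (mod 10)] several values work for A in column 1 (A + X ≡ V (mod 10), carry-in 0); try A=9 ⇒ A=9.
Step 2. [col 1: A + X ≡ V (mod 10)] column 1 (A + X ≡ V (mod 10), carry-in 0) doesn't pin V yet; pick V=3 and continue. So V=3.
Step 3. [S] adding two 5-digit numbers gives at most 5+1 digits, and here it does — S is that final carry and must be 1. So S=1.
Step 4. [col 1: A + X ≡ V (mod 10)] column 1 reads A+X+carry(0)=V with A=9, V=3; with digits 1,3,9 already taken and all letters distinct, the only value for X is 4, so X=4.
Step 5. [col 3: U + M ≡ X (mod 10)] column 3 (U + M ≡ X (mod 10), carry-in 1) doesn't pin M yet; pick M=5 and continue. So M=5.
Step 6. [col 3: U + M ≡ X (mod 10)] in column 3 we have U+M≡X with carry-in 1; given M=5, X=4 and digits 1,3,4,5,9 already taken and all letters distinct, that pins U to 8, so U=8.
Step 7. [col 4: C + X ≡ K (mod 10)] C=2 is one option consistent with column 4 (C + X ≡ K (mod 10), carry-in 1) — take it ⇒ C=2.
Step 8. [col 4: C + X ≡ K (mod 10)] column 4 reads C+X+carry(1)=K with C=2, X=4; with digits 1,2,3,4,5,8,9 already taken and all letters distinct, the only value for K is 7 ⇒ K=7.

Answer: A=9, C=2, K=7, M=5, S=1, U=8, V=3, X=4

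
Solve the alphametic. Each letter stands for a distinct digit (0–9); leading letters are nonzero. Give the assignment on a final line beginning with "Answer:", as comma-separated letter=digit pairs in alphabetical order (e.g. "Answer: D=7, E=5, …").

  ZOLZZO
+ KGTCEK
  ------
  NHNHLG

Step 1. [col 1: O + K ≡ G (mod 10)] no forcing yet in column 1 (carry-in 0); G=2 is free and consistent — try it. So G=2.
Step 2. [col 1: O + K ≡ G (mod 10)] K=3 is one option consistent with column 1 (O + K ≡ G (mod 10), carry-in 0) — take it, so K=3.
Step 3. [col 1: O + K ≡ G (mod 10)] column 1 reads O+K+carry(0)=G with K=3, G=2; with digits 2,3 already taken and all letters distinct, the only value for O is 9. So O=9.
Step 4. [col 2: Z + E ≡ L (mod 10)] L=0 is one option consistent with column 2 (Z + E ≡ L (mod 10), carry-in 1) — take it ⇒ L=0.
Step 5. [col 2: Z + E ≡ L (mod 10)] several values work for Z in column 2 (Z + E ≡ L (mod 10), carry-in 1); try Z=4 ⇒ Z=4.
Step 6. [col 2: Z + E ≡ L (mod 10)] from column 2 (Z=4, L=0, carry-in 1, digits 0,2,3,4,9 already taken and all letters distinct): E must equal 5 ⇒ E=5.
Step 7. [col 3: Z + C ≡ H (mod 10)] column 3 (Z + C ≡ H (mod 10), carry-in 1) doesn't pin C yet; pick C=6 and continue ⇒ C=6.
Step 8. [col 3: Z + C ≡ H (mod 10)] in column 3 we have Z+C≡H with carry-in 1; given Z=4, C=6 and digits 0,2,3,4,5,6,9 already taken and all letters distinct, that pins H to 1. So H=1.
Step 9. [col 4: L + T ≡ N (mod 10)] column 4 reads L+T+carry(1)=N with L=0; with digits 0,1,2,3,4,5,6,9 already taken and all letters distinct, the only value for N is 8, so N=8.
Step 10. [col 4: L + T ≡ N (mod 10)] from column 4 (L=0, N=8, carry-in 1, digits 0,1,2,3,4,5,6,8,9 already taken and all letters distinct): T must equal 7, so T=7.

Answer: C=6, E=5, G=2, H=1, K=3, L=0, N=8, O=9, T=7, Z=4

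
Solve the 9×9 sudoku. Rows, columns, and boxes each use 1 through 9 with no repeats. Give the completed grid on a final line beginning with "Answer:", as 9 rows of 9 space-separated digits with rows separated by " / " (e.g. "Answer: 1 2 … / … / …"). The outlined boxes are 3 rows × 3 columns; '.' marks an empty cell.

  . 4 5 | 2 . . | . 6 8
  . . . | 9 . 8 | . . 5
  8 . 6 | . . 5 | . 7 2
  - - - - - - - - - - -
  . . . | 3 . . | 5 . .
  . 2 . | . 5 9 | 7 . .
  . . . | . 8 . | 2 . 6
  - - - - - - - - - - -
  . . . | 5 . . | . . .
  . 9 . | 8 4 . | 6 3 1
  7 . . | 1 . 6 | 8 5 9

Step 1. [r9c2∈{3}] r9c2's peers cover all but 3 ⇒ r9c2=3.
Step 2. [r3c2∈{1}] only 1 remains possible at r3c2 ⇒ r3c2=1.
Step 3. [r4c9∈{4}] r4c9 is down to just 4. So r4c9=4.
Step 4. [r8c3∈{2}] r8c3 is down to just 2 ⇒ r8c3=2.
Step 5. [r6c4∈{4,7}] r6c4 is the only open cell in col 4 admitting 7 ⇒ r6c4=7.
Step 6. [r3c5∈{3}] r3c5 is down to just 3, so r3c5=3.
Step 7. [r7c7∈{4}] only 4 remains possible at r7c7, so r7c7=4.
Step 8. [r6c6∈{1,4}] col 6 places 4 nowhere but r6c6, so r6c6=4.
Step 9. [r5c1∈{1,3,4,6}] in col 1, 4 fits only at r5c1. So r5c1=4.
Step 10. [r1c1∈{3,9}] 9 has one home in box 1: r1c1. So r1c1=9.
Step 11. [r8c6∈{7}] nothing but 7 survives at r8c6 ⇒ r8c6=7.
Step 12. [r1c6∈{1}] only 1 remains possible at r1c6 ⇒ r1c6=1.
Step 13. [r4c5∈{1,2,6}] 1 has one home in col 5: r4c5 ⇒ r4c5=1.
Step 14. [r2c2∈{7}] r2c2 has the single candidate 7. So r2c2=7.
Step 15. [r2c3∈{3}] r2c3 has the single candidate 3 ⇒ r2c3=3.
Step 16. [r9c5∈{2}] r9c5's peers cover all but 2, so r9c5=2.
Step 17. [r4c1∈{6}] r4c1's peers cover all but 6, so r4c1=6.
Step 18. [r4c2∈{8}] r4c2's peers cover all but 8. So r4c2=8.
Step 19. [r5c3∈{1}] nothing but 1 survives at r5c3 ⇒ r5c3=1.
Step 20. [r4c8∈{9}] r4c8 is down to just 9, so r4c8=9.
Step 21. [r6c1∈{3,5}] 3 has one home in row 6: r6c1 ⇒ r6c1=3.
Step 22. [r2c7∈{1}] r2c7 has the single candidate 1, so r2c7=1.
Step 23. [r6c3∈{9}] r6c3's peers cover all but 9. So r6c3=9.
Step 24. [r5c9∈{3}] r5c9 has the single candidate 3, so r5c9=3.
Step 25. [r4c3∈{7}] nothing but 7 survives at r4c3, so r4c3=7.
Step 26. [r8c1∈{5}] nothing but 5 survives at r8c1. So r8c1=5.
Step 27. [r2c5∈{6}] r2c5 has the single candidate 6, so r2c5=6.
Step 28. [r4c6∈{2}] r4c6 is down to just 2, so r4c6=2.
Step 29. [r2c1∈{2}] nothing but 2 survives at r2c1. So r2c1=2.
Step 30. [r7c9∈{7}] r7c9 is down to just 7, so r7c9=7.
Step 31. [r6c8∈{1}] r6c8's peers cover all but 1, so r6c8=1.
Step 32. [r9c3∈{4}] r9c3's peers cover all but 4. So r9c3=4.
Step 33. [r7c8∈{2}] nothing but 2 survives at r7c8 ⇒ r7c8=2.
Step 34. [r3c7∈{9}] r3c7 is down to just 9, so r3c7=9.
Step 35. [r7c3∈{8}] r7c3 has the single candidate 8, so r7c3=8.
Step 36. [r2c8∈{4}] r2c8's peers cover all but 4. So r2c8=4.
Step 37. [r7c5∈{9}] r7c5 has the single candidate 9 ⇒ r7c5=9.
Step 38. [r1c7∈{3}] only 3 remains possible at r1c7, so r1c7=3.
Step 39. [r6c2∈{5}] r6c2's peers cover all but 5 ⇒ r6c2=5.
Step 40. [r5c8∈{8}] r5c8 is down to just 8 ⇒ r5c8=8.
Step 41. [r1c5∈{7}] only 7 remains possible at r1c5, so r1c5=7.
Step 42. [r7c2∈{6}] only 6 remains possible at r7c2. So r7c2=6.
Step 43. [r3c4∈{4}] r3c4 is down to just 4, so r3c4=4.
Step 44. [r5c4∈{6}] r5c4 is down to just 6, so r5c4=6.
Step 45. [r7c1∈{1}] only 1 remains possible at r7c1. So r7c1=1.
Step 46. [r7c6∈{3}] nothing but 3 survives at r7c6. So r7c6=3.

Answer: 9 4 5 2 7 1 3 6 8 / 2 7 3 9 6 8 1 4 5 / 8 1 6 4 3 5 9 7 2 / 6 8 7 3 1 2 5 9 4 / 4 2 1 6 5 9 7 8 3 / 3 5 9 7 8 4 2 1 6 / 1 6 8 5 9 3 4 2 7 / 5 9 2 8 4 7 6 3 1 / 7 3 4 1 2 6 8 5 9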